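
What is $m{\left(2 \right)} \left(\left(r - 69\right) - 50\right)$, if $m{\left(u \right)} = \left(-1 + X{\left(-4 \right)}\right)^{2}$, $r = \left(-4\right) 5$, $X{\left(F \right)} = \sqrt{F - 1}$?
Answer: $556 + 278 i \sqrt{5} \approx 556.0 + 621.63 i$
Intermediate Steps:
$X{\left(F \right)} = \sqrt{-1 + F}$
$r = -20$
$m{\left(u \right)} = \left(-1 + i \sqrt{5}\right)^{2}$ ($m{\left(u \right)} = \left(-1 + \sqrt{-1 - 4}\right)^{2} = \left(-1 + \sqrt{-5}\right)^{2} = \left(-1 + i \sqrt{5}\right)^{2}$)
$m{\left(2 \right)} \left(\left(r - 69\right) - 50\right) = \left(1 - i \sqrt{5}\right)^{2} \left(\left(-20 - 69\right) - 50\right) = \left(1 - i \sqrt{5}\right)^{2} \left(-89 - 50\right) = \left(1 - i \sqrt{5}\right)^{2} \left(-139\right) = - 139 \left(1 - i \sqrt{5}\right)^{2}$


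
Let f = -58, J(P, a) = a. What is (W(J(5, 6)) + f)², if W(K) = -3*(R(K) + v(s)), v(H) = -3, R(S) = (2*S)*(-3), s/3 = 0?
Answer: 3481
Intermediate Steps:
s = 0 (s = 3*0 = 0)
R(S) = -6*S
W(K) = 9 + 18*K (W(K) = -3*(-6*K - 3) = -3*(-3 - 6*K) = 9 + 18*K)
(W(J(5, 6)) + f)² = ((9 + 18*6) - 58)² = ((9 + 108) - 58)² = (117 - 58)² = 59² = 3481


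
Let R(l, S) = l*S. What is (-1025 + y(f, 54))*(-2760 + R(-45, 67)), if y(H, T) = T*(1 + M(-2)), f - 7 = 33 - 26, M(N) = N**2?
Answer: 4360125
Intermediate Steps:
R(l, S) = S*l
f = 14 (f = 7 + (33 - 26) = 7 + 7 = 14)
y(H, T) = 5*T (y(H, T) = T*(1 + (-2)**2) = T*(1 + 4) = T*5 = 5*T)
(-1025 + y(f, 54))*(-2760 + R(-45, 67)) = (-1025 + 5*54)*(-2760 + 67*(-45)) = (-1025 + 270)*(-2760 - 3015) = -755*(-5775) = 4360125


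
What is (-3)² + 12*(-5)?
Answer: -51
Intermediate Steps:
(-3)² + 12*(-5) = 9 - 60 = -51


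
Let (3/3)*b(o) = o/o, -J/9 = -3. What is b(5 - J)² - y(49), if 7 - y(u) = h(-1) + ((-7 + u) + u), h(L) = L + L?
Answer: 83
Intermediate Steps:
J = 27 (J = -9*(-3) = 27)
h(L) = 2*L
y(u) = 16 - 2*u (y(u) = 7 - (2*(-1) + ((-7 + u) + u)) = 7 - (-2 + (-7 + 2*u)) = 7 - (-9 + 2*u) = 7 + (9 - 2*u) = 16 - 2*u)
b(o) = 1 (b(o) = o/o = 1)
b(5 - J)² - y(49) = 1² - (16 - 2*49) = 1 - (16 - 98) = 1 - 1*(-82) = 1 + 82 = 83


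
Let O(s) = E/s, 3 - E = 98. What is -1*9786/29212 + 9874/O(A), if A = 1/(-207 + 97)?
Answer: 46543897/76316350 ≈ 0.60988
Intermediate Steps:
E = -95 (E = 3 - 1*98 = 3 - 98 = -95)
A = -1/110 (A = 1/(-110) = -1/110 ≈ -0.0090909)
O(s) = -95/s
-1*9786/29212 + 9874/O(A) = -1*9786/29212 + 9874/((-95/(-1/110))) = -9786*1/29212 + 9874/((-95*(-110))) = -4893/14606 + 9874/10450 = -4893/14606 + 9874*(1/10450) = -4893/14606 + 4937/5225 = 46543897/76316350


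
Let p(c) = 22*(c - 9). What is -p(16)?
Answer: -154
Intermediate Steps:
p(c) = -198 + 22*c (p(c) = 22*(-9 + c) = -198 + 22*c)
-p(16) = -(-198 + 22*16) = -(-198 + 352) = -1*154 = -154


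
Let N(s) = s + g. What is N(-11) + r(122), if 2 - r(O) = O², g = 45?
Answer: -14848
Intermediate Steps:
r(O) = 2 - O²
N(s) = 45 + s (N(s) = s + 45 = 45 + s)
N(-11) + r(122) = (45 - 11) + (2 - 1*122²) = 34 + (2 - 1*14884) = 34 + (2 - 14884) = 34 - 14882 = -14848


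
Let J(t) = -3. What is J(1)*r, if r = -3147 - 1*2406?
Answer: 16659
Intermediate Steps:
r = -5553 (r = -3147 - 2406 = -5553)
J(1)*r = -3*(-5553) = 16659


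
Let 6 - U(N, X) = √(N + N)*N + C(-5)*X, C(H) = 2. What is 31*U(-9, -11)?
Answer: 868 + 837*I*√2 ≈ 868.0 + 1183.7*I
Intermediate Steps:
U(N, X) = 6 - 2*X - √2*N^(3/2) (U(N, X) = 6 - (√(N + N)*N + 2*X) = 6 - (√(2*N)*N + 2*X) = 6 - ((√2*√N)*N + 2*X) = 6 - (√2*N^(3/2) + 2*X) = 6 - (2*X + √2*N^(3/2)) = 6 + (-2*X - √2*N^(3/2)) = 6 - 2*X - √2*N^(3/2))
31*U(-9, -11) = 31*(6 - 2*(-11) - √2*(-9)^(3/2)) = 31*(6 + 22 - √2*(-27*I)) = 31*(6 + 22 + 27*I*√2) = 31*(28 + 27*I*√2) = 868 + 837*I*√2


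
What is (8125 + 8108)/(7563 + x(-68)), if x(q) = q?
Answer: 16233/7495 ≈ 2.1658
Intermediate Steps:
(8125 + 8108)/(7563 + x(-68)) = (8125 + 8108)/(7563 - 68) = 16233/7495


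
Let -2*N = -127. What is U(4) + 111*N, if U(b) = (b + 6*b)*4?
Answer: 14321/2 ≈ 7160.5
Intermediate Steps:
N = 127/2 (N = -1/2*(-127) = 127/2 ≈ 63.500)
U(b) = 28*b (U(b) = (7*b)*4 = 28*b)
U(4) + 111*N = 28*4 + 111*(127/2) = 112 + 14097/2 = 14321/2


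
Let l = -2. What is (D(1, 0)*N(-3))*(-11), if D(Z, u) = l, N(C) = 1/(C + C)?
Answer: -11/3 ≈ -3.6667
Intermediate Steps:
N(C) = 1/(2*C)
D(Z, u) = -2
(D(1, 0)*N(-3))*(-11) = -1/(-3)*(-11) = -(-1)/3*(-11) = -2*(-⅙)*(-11) = (⅓)*(-11) = -11/3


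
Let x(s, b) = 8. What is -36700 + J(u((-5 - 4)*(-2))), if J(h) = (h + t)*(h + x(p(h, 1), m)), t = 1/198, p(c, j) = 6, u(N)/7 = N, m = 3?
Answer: -1961717/99 ≈ -19815.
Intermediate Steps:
u(N) = 7*N
t = 1/198 ≈ 0.0050505
J(h) = (8 + h)*(1/198 + h) (J(h) = (h + 1/198)*(h + 8) = (1/198 + h)*(8 + h) = (8 + h)*(1/198 + h))
-36700 + J(u((-5 - 4)*(-2))) = -36700 + (4/99 + (7*((-5 - 4)*(-2)))² + 1585*(7*((-5 - 4)*(-2)))/198) = -36700 + (4/99 + (7*(-9*(-2)))² + 1585*(7*(-9*(-2)))/198) = -36700 + (4/99 + (7*18)² + 1585*(7*18)/198) = -36700 + (4/99 + 126² + (1585/198)*126) = -36700 + (4/99 + 15876 + 11095/11) = -36700 + 1671583/99 = -1961717/99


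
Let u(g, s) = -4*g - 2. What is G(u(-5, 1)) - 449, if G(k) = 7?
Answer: -442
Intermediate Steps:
u(g, s) = -2 - 4*g
G(u(-5, 1)) - 449 = 7 - 449 = -442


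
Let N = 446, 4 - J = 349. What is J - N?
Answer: -791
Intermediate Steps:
J = -345 (J = 4 - 1*349 = 4 - 349 = -345)
J - N = -345 - 1*446 = -345 - 446 = -791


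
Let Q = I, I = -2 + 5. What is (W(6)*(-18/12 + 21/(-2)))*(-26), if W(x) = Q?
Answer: 936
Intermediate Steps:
I = 3
Q = 3
W(x) = 3
(W(6)*(-18/12 + 21/(-2)))*(-26) = (3*(-18/12 + 21/(-2)))*(-26) = (3*(-18*1/12 + 21*(-½)))*(-26) = (3*(-3/2 - 21/2))*(-26) = (3*(-12))*(-26) = -36*(-26) = 936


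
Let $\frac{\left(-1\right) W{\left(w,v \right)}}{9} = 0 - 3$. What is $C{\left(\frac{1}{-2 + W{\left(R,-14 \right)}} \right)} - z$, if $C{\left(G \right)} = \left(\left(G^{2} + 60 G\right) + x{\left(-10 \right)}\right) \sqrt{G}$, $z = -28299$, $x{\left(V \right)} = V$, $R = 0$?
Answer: $\frac{88429626}{3125} \approx 28297.0$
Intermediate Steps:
$W{\left(w,v \right)} = 27$ ($W{\left(w,v \right)} = - 9 \left(0 - 3\right) = \left(-9\right) \left(-3\right) = 27$)
$C{\left(G \right)} = \sqrt{G} \left(-10 + G^{2} + 60 G\right)$ ($C{\left(G \right)} = \left(\left(G^{2} + 60 G\right) - 10\right) \sqrt{G} = \left(-10 + G^{2} + 60 G\right) \sqrt{G} = \sqrt{G} \left(-10 + G^{2} + 60 G\right)$)
$C{\left(\frac{1}{-2 + W{\left(R,-14 \right)}} \right)} - z = \sqrt{\frac{1}{-2 + 27}} \left(-10 + \left(\frac{1}{-2 + 27}\right)^{2} + \frac{60}{-2 + 27}\right) - -28299 = \sqrt{\frac{1}{25}} \left(-10 + \left(\frac{1}{25}\right)^{2} + \frac{60}{25}\right) + 28299 = \frac{-10 + \left(\frac{1}{25}\right)^{2} + 60 \cdot \frac{1}{25}}{5} + 28299 = \frac{-10 + \frac{1}{625} + \frac{12}{5}}{5} + 28299 = \frac{1}{5} \left(- \frac{4749}{625}\right) + 28299 = - \frac{4749}{3125} + 28299 = \frac{88429626}{3125}$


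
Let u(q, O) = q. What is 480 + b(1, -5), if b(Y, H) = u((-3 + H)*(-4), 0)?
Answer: 512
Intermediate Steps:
b(Y, H) = 12 - 4*H (b(Y, H) = (-3 + H)*(-4) = 12 - 4*H)
480 + b(1, -5) = 480 + (12 - 4*(-5)) = 480 + (12 + 20) = 480 + 32 = 512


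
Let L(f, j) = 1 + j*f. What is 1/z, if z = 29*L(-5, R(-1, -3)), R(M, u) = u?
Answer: 1/464 ≈ 0.0021552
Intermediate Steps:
L(f, j) = 1 + f*j
z = 464 (z = 29*(1 - 5*(-3)) = 29*(1 + 15) = 29*16 = 464)
1/z = 1/464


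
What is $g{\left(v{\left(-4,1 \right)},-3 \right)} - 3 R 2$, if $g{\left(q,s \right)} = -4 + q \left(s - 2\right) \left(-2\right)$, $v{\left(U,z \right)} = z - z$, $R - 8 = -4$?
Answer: $96$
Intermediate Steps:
$R = 4$ ($R = 8 - 4 = 4$)
$v{\left(U,z \right)} = 0$
$g{\left(q,s \right)} = -4 + q \left(4 - 2 s\right)$ ($g{\left(q,s \right)} = -4 + q \left(-2 + s\right) \left(-2\right) = -4 + q \left(4 - 2 s\right)$)
$g{\left(v{\left(-4,1 \right)},-3 \right)} - 3 R 2 = \left(-4 + 4 \cdot 0 - 0 \left(-3\right)\right) \left(-3\right) 4 \cdot 2 = \left(-4 + 0 + 0\right) \left(\left(-12\right) 2\right) = \left(-4\right) \left(-24\right) = 96$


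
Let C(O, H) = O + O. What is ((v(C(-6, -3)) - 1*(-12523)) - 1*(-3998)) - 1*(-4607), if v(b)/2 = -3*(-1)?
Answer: 21134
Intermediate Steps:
C(O, H) = 2*O
v(b) = 6 (v(b) = 2*(-3*(-1)) = 2*3 = 6)
((v(C(-6, -3)) - 1*(-12523)) - 1*(-3998)) - 1*(-4607) = ((6 - 1*(-12523)) - 1*(-3998)) - 1*(-4607) = ((6 + 12523) + 3998) + 4607 = (12529 + 3998) + 4607 = 16527 + 4607 = 21134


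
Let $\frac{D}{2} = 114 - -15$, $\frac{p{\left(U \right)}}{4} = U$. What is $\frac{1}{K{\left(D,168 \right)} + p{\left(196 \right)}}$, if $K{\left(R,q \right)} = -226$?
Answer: $\frac{1}{558} \approx 0.0017921$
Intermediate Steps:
$p{\left(U \right)} = 4 U$
$D = 258$ ($D = 2 \left(114 - -15\right) = 2 \left(114 + 15\right) = 2 \cdot 129 = 258$)
$\frac{1}{K{\left(D,168 \right)} + p{\left(196 \right)}} = \frac{1}{-226 + 4 \cdot 196} = \frac{1}{-226 + 784} = \frac{1}{558}$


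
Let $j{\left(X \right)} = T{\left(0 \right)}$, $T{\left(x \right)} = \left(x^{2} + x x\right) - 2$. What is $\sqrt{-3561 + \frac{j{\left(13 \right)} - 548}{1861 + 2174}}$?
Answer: $\frac{i \sqrt{2319186459}}{807} \approx 59.675 i$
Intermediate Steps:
$T{\left(x \right)} = -2 + 2 x^{2}$ ($T{\left(x \right)} = \left(x^{2} + x^{2}\right) - 2 = 2 x^{2} - 2 = -2 + 2 x^{2}$)
$j{\left(X \right)} = -2$ ($j{\left(X \right)} = -2 + 2 \cdot 0^{2} = -2 + 2 \cdot 0 = -2 + 0 = -2$)
$\sqrt{-3561 + \frac{j{\left(13 \right)} - 548}{1861 + 2174}} = \sqrt{-3561 + \frac{-2 - 548}{1861 + 2174}} = \sqrt{-3561 - \frac{550}{4035}} = \sqrt{-3561 - \frac{110}{807}} = \sqrt{- \frac{2873837}{807}} = \frac{i \sqrt{2319186459}}{807}$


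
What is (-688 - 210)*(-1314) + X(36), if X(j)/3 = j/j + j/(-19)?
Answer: 22419417/19 ≈ 1.1800e+6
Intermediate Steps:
X(j) = 3 - 3*j/19 (X(j) = 3*(j/j + j/(-19)) = 3*(1 + j*(-1/19)) = 3*(1 - j/19) = 3 - 3*j/19)
(-688 - 210)*(-1314) + X(36) = (-688 - 210)*(-1314) + (3 - 3/19*36) = -898*(-1314) + (3 - 108/19) = 1179972 - 51/19 = 22419417/19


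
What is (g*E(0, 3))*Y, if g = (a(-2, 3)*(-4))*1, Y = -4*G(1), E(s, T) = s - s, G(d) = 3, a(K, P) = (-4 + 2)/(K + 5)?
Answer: 0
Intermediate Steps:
a(K, P) = -2/(5 + K)
E(s, T) = 0
Y = -12 (Y = -4*3 = -12)
g = 8/3 (g = (-2/(5 - 2)*(-4))*1 = (-2/3*(-4))*1 = (-2*1/3*(-4))*1 = -2/3*(-4)*1 = (8/3)*1 = 8/3 ≈ 2.6667)
(g*E(0, 3))*Y = ((8/3)*0)*(-12) = 0*(-12) = 0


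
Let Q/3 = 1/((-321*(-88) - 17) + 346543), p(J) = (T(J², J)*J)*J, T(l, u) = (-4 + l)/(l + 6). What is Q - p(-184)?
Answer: -214762987404951/6345298594 ≈ -33846.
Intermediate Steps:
T(l, u) = (-4 + l)/(6 + l)
p(J) = J²*(-4 + J²)/(6 + J²) (p(J) = (((-4 + J²)/(6 + J²))*J)*J = (J*(-4 + J²)/(6 + J²))*J = J²*(-4 + J²)/(6 + J²))
Q = 3/374774 (Q = 3/((-321*(-88) - 17) + 346543) = 3/((28248 - 17) + 346543) = 3/(28231 + 346543) = 3/374774 ≈ 8.0048e-6)
Q - p(-184) = 3/374774 - (-184)²*(-4 + (-184)²)/(6 + (-184)²) = 3/374774 - 33856*(-4 + 33856)/(6 + 33856) = 3/374774 - 33856*33852/33862 = 3/374774 - 1*573046656/16931 = 3/374774 - 573046656/16931 = -214762987404951/6345298594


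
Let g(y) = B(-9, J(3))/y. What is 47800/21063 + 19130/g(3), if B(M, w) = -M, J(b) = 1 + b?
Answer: 44786510/7021 ≈ 6378.9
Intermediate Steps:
g(y) = 9/y (g(y) = (-1*(-9))/y = 9/y)
47800/21063 + 19130/g(3) = 47800/21063 + 19130/((9/3)) = 47800*(1/21063) + 19130/((9*(⅓))) = 47800/21063 + 19130/3 = 44786510/7021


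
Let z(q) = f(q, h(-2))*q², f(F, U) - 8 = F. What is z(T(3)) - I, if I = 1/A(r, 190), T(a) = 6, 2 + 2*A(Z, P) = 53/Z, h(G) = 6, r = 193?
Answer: 168218/333 ≈ 505.16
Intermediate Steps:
f(F, U) = 8 + F
A(Z, P) = -1 + 53/(2*Z) (A(Z, P) = -1 + (53/Z)/2 = -1 + 53/(2*Z))
z(q) = q²*(8 + q) (z(q) = (8 + q)*q² = q²*(8 + q))
I = -386/333 (I = 1/((53/2 - 1*193)/193) = 1/((53/2 - 193)/193) = 1/((1/193)*(-333/2)) = 1/(-333/386) = -386/333 ≈ -1.1592)
z(T(3)) - I = 6²*(8 + 6) - 1*(-386/333) = 36*14 + 386/333 = 504 + 386/333 = 168218/333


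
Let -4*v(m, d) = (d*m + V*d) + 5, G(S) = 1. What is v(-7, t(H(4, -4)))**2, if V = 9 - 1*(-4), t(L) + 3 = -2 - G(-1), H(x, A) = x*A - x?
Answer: 961/16 ≈ 60.063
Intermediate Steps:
H(x, A) = -x + A*x (H(x, A) = A*x - x = -x + A*x)
t(L) = -6 (t(L) = -3 + (-2 - 1*1) = -3 + (-2 - 1) = -3 - 3 = -6)
V = 13 (V = 9 + 4 = 13)
v(m, d) = -5/4 - 13*d/4 - d*m/4 (v(m, d) = -((d*m + 13*d) + 5)/4 = -((13*d + d*m) + 5)/4 = -(5 + 13*d + d*m)/4 = -5/4 - 13*d/4 - d*m/4)
v(-7, t(H(4, -4)))**2 = (-5/4 - 13/4*(-6) - 1/4*(-6)*(-7))**2 = (-5/4 + 39/2 - 21/2)**2 = (31/4)**2 = 961/16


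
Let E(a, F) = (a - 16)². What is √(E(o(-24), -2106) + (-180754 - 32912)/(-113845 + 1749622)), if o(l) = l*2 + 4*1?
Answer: √1070267723055102/545259 ≈ 59.999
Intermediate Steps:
o(l) = 4 + 2*l (o(l) = 2*l + 4 = 4 + 2*l)
E(a, F) = (-16 + a)²
√(E(o(-24), -2106) + (-180754 - 32912)/(-113845 + 1749622)) = √((-16 + (4 + 2*(-24)))² + (-180754 - 32912)/(-113845 + 1749622)) = √((-16 + (4 - 48))² - 213666/1635777) = √((-16 - 44)² - 213666*1/1635777) = √((-60)² - 71222/545259) = √(3600 - 71222/545259) = √(1962861178/545259) = √1070267723055102/545259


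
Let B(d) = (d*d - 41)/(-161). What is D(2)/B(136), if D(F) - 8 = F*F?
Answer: -1932/18455 ≈ -0.10469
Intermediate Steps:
D(F) = 8 + F**2 (D(F) = 8 + F*F = 8 + F**2)
B(d) = 41/161 - d**2/161 (B(d) = (d**2 - 41)*(-1/161) = (-41 + d**2)*(-1/161) = 41/161 - d**2/161)
D(2)/B(136) = (8 + 2**2)/(41/161 - 1/161*136**2) = (8 + 4)/(41/161 - 1/161*18496) = 12/(41/161 - 18496/161) = 12/(-18455/161) = 12*(-161/18455) = -1932/18455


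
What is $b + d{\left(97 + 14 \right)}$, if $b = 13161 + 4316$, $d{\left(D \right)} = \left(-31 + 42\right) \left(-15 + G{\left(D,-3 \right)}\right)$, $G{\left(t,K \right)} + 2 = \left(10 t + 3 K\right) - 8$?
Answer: $29313$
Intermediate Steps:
$G{\left(t,K \right)} = -10 + 3 K + 10 t$ ($G{\left(t,K \right)} = -2 - \left(8 - 10 t - 3 K\right) = -2 + \left(-8 + 3 K + 10 t\right) = -10 + 3 K + 10 t$)
$d{\left(D \right)} = -374 + 110 D$ ($d{\left(D \right)} = \left(-31 + 42\right) \left(-15 + \left(-10 + 3 \left(-3\right) + 10 D\right)\right) = 11 \left(-15 - \left(19 - 10 D\right)\right) = 11 \left(-15 + \left(-19 + 10 D\right)\right) = 11 \left(-34 + 10 D\right) = -374 + 110 D$)
$b = 17477$
$b + d{\left(97 + 14 \right)} = 17477 - \left(374 - 110 \left(97 + 14\right)\right) = 17477 + \left(-374 + 110 \cdot 111\right) = 17477 + \left(-374 + 12210\right) = 17477 + 11836 = 29313$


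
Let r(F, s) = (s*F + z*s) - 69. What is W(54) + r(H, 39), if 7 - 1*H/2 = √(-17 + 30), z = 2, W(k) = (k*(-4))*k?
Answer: -11109 - 78*√13 ≈ -11390.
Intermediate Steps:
W(k) = -4*k² (W(k) = (-4*k)*k = -4*k²)
H = 14 - 2*√13 (H = 14 - 2*√(-17 + 30) = 14 - 2*√13 ≈ 6.7889)
r(F, s) = -69 + 2*s + F*s (r(F, s) = (s*F + 2*s) - 69 = (F*s + 2*s) - 69 = (2*s + F*s) - 69 = -69 + 2*s + F*s)
W(54) + r(H, 39) = -4*54² + (-69 + 2*39 + (14 - 2*√13)*39) = -4*2916 + (-69 + 78 + (546 - 78*√13)) = -11664 + (555 - 78*√13) = -11109 - 78*√13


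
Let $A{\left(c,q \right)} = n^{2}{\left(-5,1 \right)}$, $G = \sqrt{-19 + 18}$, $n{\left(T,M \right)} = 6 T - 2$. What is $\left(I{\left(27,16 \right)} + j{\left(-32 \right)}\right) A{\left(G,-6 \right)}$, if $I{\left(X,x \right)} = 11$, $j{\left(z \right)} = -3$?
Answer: $8192$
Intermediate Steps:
$n{\left(T,M \right)} = -2 + 6 T$
$G = i$ ($G = \sqrt{-1} = i \approx 1.0 i$)
$A{\left(c,q \right)} = 1024$ ($A{\left(c,q \right)} = \left(-2 + 6 \left(-5\right)\right)^{2} = \left(-2 - 30\right)^{2} = \left(-32\right)^{2} = 1024$)
$\left(I{\left(27,16 \right)} + j{\left(-32 \right)}\right) A{\left(G,-6 \right)} = \left(11 - 3\right) 1024 = 8 \cdot 1024 = 8192$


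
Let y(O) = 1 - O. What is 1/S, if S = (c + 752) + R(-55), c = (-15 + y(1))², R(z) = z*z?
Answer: 1/4002 ≈ 0.00024988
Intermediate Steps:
R(z) = z²
c = 225 (c = (-15 + (1 - 1*1))² = (-15 + (1 - 1))² = (-15 + 0)² = (-15)² = 225)
S = 4002 (S = (225 + 752) + (-55)² = 977 + 3025 = 4002)
1/S = 1/4002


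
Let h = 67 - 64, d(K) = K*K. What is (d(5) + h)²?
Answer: 784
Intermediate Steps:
d(K) = K²
h = 3
(d(5) + h)² = (5² + 3)² = (25 + 3)² = 28² = 784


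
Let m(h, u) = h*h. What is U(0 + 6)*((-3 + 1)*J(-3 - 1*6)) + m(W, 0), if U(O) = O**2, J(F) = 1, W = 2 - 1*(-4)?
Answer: -36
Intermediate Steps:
W = 6 (W = 2 + 4 = 6)
m(h, u) = h**2
U(0 + 6)*((-3 + 1)*J(-3 - 1*6)) + m(W, 0) = (0 + 6)**2*((-3 + 1)*1) + 6**2 = 6**2*(-2*1) + 36 = 36*(-2) + 36 = -72 + 36 = -36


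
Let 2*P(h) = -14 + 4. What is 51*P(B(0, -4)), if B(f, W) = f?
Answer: -255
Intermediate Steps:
P(h) = -5 (P(h) = (-14 + 4)/2 = (½)*(-10) = -5)
51*P(B(0, -4)) = 51*(-5) = -255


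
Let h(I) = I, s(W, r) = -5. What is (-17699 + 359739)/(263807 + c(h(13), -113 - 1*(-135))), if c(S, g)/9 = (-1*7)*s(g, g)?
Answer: 171020/132061 ≈ 1.2950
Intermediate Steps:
c(S, g) = 315 (c(S, g) = 9*(-1*7*(-5)) = 9*(-7*(-5)) = 9*35 = 315)
(-17699 + 359739)/(263807 + c(h(13), -113 - 1*(-135))) = (-17699 + 359739)/(263807 + 315) = 342040/264122 = 342040*(1/264122) = 171020/132061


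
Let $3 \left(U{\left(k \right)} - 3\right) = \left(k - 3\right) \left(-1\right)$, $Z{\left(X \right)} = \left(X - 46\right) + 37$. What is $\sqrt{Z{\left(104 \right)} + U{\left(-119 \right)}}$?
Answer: $\frac{4 \sqrt{78}}{3} \approx 11.776$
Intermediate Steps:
$Z{\left(X \right)} = -9 + X$ ($Z{\left(X \right)} = \left(-46 + X\right) + 37 = -9 + X$)
$U{\left(k \right)} = 4 - \frac{k}{3}$ ($U{\left(k \right)} = 3 + \frac{\left(k - 3\right) \left(-1\right)}{3} = 3 + \frac{\left(-3 + k\right) \left(-1\right)}{3} = 3 + \frac{3 - k}{3} = 3 - \left(-1 + \frac{k}{3}\right) = 4 - \frac{k}{3}$)
$\sqrt{Z{\left(104 \right)} + U{\left(-119 \right)}} = \sqrt{\left(-9 + 104\right) + \left(4 - - \frac{119}{3}\right)} = \sqrt{95 + \left(4 + \frac{119}{3}\right)} = \sqrt{95 + \frac{131}{3}} = \sqrt{\frac{416}{3}} = \frac{4 \sqrt{78}}{3}$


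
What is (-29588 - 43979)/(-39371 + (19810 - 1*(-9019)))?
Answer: 73567/10542 ≈ 6.9785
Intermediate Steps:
(-29588 - 43979)/(-39371 + (19810 - 1*(-9019))) = -73567/(-39371 + (19810 + 9019)) = -73567/(-39371 + 28829) = -73567/(-10542) = -73567*(-1/10542) = 73567/10542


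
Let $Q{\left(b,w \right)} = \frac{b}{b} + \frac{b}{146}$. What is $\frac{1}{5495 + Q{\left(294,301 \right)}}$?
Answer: $\frac{73}{401355} \approx 0.00018188$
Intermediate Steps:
$Q{\left(b,w \right)} = 1 + \frac{b}{146}$ ($Q{\left(b,w \right)} = 1 + b \frac{1}{146} = 1 + \frac{b}{146}$)
$\frac{1}{5495 + Q{\left(294,301 \right)}} = \frac{1}{5495 + \left(1 + \frac{1}{146} \cdot 294\right)} = \frac{1}{5495 + \left(1 + \frac{147}{73}\right)} = \frac{1}{5495 + \frac{220}{73}} = \frac{1}{\frac{401355}{73}} = \frac{73}{401355}$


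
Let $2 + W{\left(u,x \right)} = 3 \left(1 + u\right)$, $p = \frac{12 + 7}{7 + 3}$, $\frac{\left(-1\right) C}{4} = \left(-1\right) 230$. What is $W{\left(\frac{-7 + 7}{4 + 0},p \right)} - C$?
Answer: $-919$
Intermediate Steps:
$C = 920$ ($C = - 4 \left(\left(-1\right) 230\right) = \left(-4\right) \left(-230\right) = 920$)
$p = \frac{19}{10} \approx 1.9$
$W{\left(u,x \right)} = 1 + 3 u$ ($W{\left(u,x \right)} = -2 + 3 \left(1 + u\right) = -2 + \left(3 + 3 u\right) = 1 + 3 u$)
$W{\left(\frac{-7 + 7}{4 + 0},p \right)} - C = \left(1 + 3 \frac{-7 + 7}{4 + 0}\right) - 920 = \left(1 + 3 \cdot \frac{0}{4}\right) - 920 = \left(1 + 3 \cdot 0 \cdot \frac{1}{4}\right) - 920 = \left(1 + 3 \cdot 0\right) - 920 = \left(1 + 0\right) - 920 = 1 - 920 = -919$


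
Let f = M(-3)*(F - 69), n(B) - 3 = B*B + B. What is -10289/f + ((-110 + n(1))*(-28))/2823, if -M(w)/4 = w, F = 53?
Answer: 9870109/180672 ≈ 54.630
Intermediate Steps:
M(w) = -4*w
n(B) = 3 + B + B² (n(B) = 3 + (B*B + B) = 3 + (B² + B) = 3 + (B + B²) = 3 + B + B²)
f = -192 (f = (-4*(-3))*(53 - 69) = 12*(-16) = -192)
-10289/f + ((-110 + n(1))*(-28))/2823 = -10289/(-192) + ((-110 + (3 + 1 + 1²))*(-28))/2823 = -10289*(-1/192) + ((-110 + (3 + 1 + 1))*(-28))*(1/2823) = 10289/192 + ((-110 + 5)*(-28))*(1/2823) = 10289/192 - 105*(-28)*(1/2823) = 10289/192 + 2940*(1/2823) = 10289/192 + 980/941 = 9870109/180672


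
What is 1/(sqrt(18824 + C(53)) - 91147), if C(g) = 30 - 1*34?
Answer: -91147/8307756789 - 2*sqrt(4705)/8307756789 ≈ -1.0988e-5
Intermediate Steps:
C(g) = -4 (C(g) = 30 - 34 = -4)
1/(sqrt(18824 + C(53)) - 91147) = 1/(sqrt(18824 - 4) - 91147) = 1/(sqrt(18820) - 91147) = 1/(2*sqrt(4705) - 91147) = 1/(-91147 + 2*sqrt(4705))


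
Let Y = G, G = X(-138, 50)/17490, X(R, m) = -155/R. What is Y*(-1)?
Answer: -31/482724 ≈ -6.4219e-5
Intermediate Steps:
G = 31/482724 (G = -155/(-138)/17490 = -155*(-1/138)*(1/17490) = (155/138)*(1/17490) = 31/482724 ≈ 6.4219e-5)
Y = 31/482724 ≈ 6.4219e-5
Y*(-1) = (31/482724)*(-1) = -31/482724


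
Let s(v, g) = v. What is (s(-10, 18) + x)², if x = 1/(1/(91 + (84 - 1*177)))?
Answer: 144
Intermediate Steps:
x = -2 (x = 1/(1/(91 + (84 - 177))) = 1/(1/(91 - 93)) = 1/(1/(-2)) = 1/(-½) = -2)
(s(-10, 18) + x)² = (-10 - 2)² = (-12)² = 144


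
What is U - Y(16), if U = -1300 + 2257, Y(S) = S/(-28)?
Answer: 6703/7 ≈ 957.57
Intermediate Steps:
Y(S) = -S/28 (Y(S) = S*(-1/28) = -S/28)
U = 957
U - Y(16) = 957 - (-1)*16/28 = 957 - 1*(-4/7) = 957 + 4/7 = 6703/7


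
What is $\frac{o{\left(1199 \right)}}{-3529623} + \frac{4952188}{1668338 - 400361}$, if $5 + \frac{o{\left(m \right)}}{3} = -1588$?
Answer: $\frac{5828472109069}{1491826927557} \approx 3.9069$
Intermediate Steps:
$o{\left(m \right)} = -4779$ ($o{\left(m \right)} = -15 + 3 \left(-1588\right) = -15 - 4764 = -4779$)
$\frac{o{\left(1199 \right)}}{-3529623} + \frac{4952188}{1668338 - 400361} = - \frac{4779}{-3529623} + \frac{4952188}{1668338 - 400361} = \left(-4779\right) \left(- \frac{1}{3529623}\right) + \frac{4952188}{1668338 - 400361} = \frac{1593}{1176541} + \frac{4952188}{1267977} = \frac{5828472109069}{1491826927557}$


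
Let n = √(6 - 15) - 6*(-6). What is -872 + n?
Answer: -836 + 3*I ≈ -836.0 + 3.0*I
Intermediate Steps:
n = 36 + 3*I (n = √(-9) + 36 = 3*I + 36 = 36 + 3*I ≈ 36.0 + 3.0*I)
-872 + n = -872 + (36 + 3*I) = -836 + 3*I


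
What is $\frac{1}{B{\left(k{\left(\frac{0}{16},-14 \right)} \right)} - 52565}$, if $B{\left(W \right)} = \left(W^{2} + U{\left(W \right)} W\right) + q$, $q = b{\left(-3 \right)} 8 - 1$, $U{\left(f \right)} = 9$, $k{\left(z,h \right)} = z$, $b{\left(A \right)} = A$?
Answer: $- \frac{1}{52590} \approx -1.9015 \cdot 10^{-5}$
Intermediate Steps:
$q = -25$ ($q = \left(-3\right) 8 - 1 = -24 - 1 = -25$)
$B{\left(W \right)} = -25 + W^{2} + 9 W$ ($B{\left(W \right)} = \left(W^{2} + 9 W\right) - 25 = -25 + W^{2} + 9 W$)
$\frac{1}{B{\left(k{\left(\frac{0}{16},-14 \right)} \right)} - 52565} = \frac{1}{\left(-25 + \left(\frac{0}{16}\right)^{2} + 9 \cdot \frac{0}{16}\right) - 52565} = \frac{1}{\left(-25 + \left(0 \cdot \frac{1}{16}\right)^{2} + 9 \cdot 0 \cdot \frac{1}{16}\right) - 52565} = \frac{1}{\left(-25 + 0^{2} + 9 \cdot 0\right) - 52565} = \frac{1}{\left(-25 + 0 + 0\right) - 52565} = \frac{1}{-25 - 52565} = \frac{1}{-52590} = - \frac{1}{52590}$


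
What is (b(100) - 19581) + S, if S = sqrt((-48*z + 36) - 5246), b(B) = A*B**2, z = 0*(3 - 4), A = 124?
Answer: 1220419 + I*sqrt(5210) ≈ 1.2204e+6 + 72.18*I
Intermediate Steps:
z = 0 (z = 0*(-1) = 0)
b(B) = 124*B**2
S = I*sqrt(5210) (S = sqrt((-48*0 + 36) - 5246) = sqrt((0 + 36) - 5246) = sqrt(36 - 5246) = sqrt(-5210) = I*sqrt(5210) ≈ 72.18*I)
(b(100) - 19581) + S = (124*100**2 - 19581) + I*sqrt(5210) = (124*10000 - 19581) + I*sqrt(5210) = (1240000 - 19581) + I*sqrt(5210) = 1220419 + I*sqrt(5210)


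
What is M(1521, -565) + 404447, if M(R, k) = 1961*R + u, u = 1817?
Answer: 3388945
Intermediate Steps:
M(R, k) = 1817 + 1961*R (M(R, k) = 1961*R + 1817 = 1817 + 1961*R)
M(1521, -565) + 404447 = (1817 + 1961*1521) + 404447 = (1817 + 2982681) + 404447 = 2984498 + 404447 = 3388945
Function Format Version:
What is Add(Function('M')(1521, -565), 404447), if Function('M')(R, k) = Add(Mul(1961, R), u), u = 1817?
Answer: 3388945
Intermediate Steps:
Function('M')(R, k) = Add(1817, Mul(1961, R)) (Function('M')(R, k) = Add(Mul(1961, R), 1817) = Add(1817, Mul(1961, R)))
Add(Function('M')(1521, -565), 404447) = Add(Add(1817, Mul(1961, 1521)), 404447) = Add(Add(1817, 2982681), 404447) = Add(2984498, 404447) = 3388945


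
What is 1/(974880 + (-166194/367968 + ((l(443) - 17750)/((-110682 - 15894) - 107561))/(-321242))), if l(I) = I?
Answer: 2306381664354256/2248444315260015273609 ≈ 1.0258e-6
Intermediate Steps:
1/(974880 + (-166194/367968 + ((l(443) - 17750)/((-110682 - 15894) - 107561))/(-321242))) = 1/(974880 + (-166194/367968 + ((443 - 17750)/((-110682 - 15894) - 107561))/(-321242))) = 1/(974880 + (-166194*1/367968 - 17307/(-126576 - 107561)*(-1/321242))) = 1/(974880 + (-27699/61328 - 17307/(-234137)*(-1/321242))) = 1/(974880 + (-27699/61328 - 17307*(-1/234137)*(-1/321242))) = 1/(974880 + (-27699/61328 + (17307/234137)*(-1/321242))) = 1/(974880 + (-27699/61328 - 17307/75214638154)) = 1/(974880 - 1041685661815671/2306381664354256) = 1/(2248444315260015273609/2306381664354256) = 2306381664354256/2248444315260015273609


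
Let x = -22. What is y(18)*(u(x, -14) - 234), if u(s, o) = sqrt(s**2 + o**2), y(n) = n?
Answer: -4212 + 36*sqrt(170) ≈ -3742.6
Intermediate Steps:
u(s, o) = sqrt(o**2 + s**2)
y(18)*(u(x, -14) - 234) = 18*(sqrt((-14)**2 + (-22)**2) - 234) = 18*(sqrt(196 + 484) - 234) = 18*(sqrt(680) - 234) = 18*(2*sqrt(170) - 234) = 18*(-234 + 2*sqrt(170)) = -4212 + 36*sqrt(170)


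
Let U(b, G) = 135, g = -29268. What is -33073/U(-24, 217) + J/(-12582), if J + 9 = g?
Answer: -15265633/62910 ≈ -242.66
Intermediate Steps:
J = -29277 (J = -9 - 29268 = -29277)
-33073/U(-24, 217) + J/(-12582) = -33073/135 - 29277/(-12582) = -33073*1/135 - 29277*(-1/12582) = -33073/135 + 3253/1398 = -15265633/62910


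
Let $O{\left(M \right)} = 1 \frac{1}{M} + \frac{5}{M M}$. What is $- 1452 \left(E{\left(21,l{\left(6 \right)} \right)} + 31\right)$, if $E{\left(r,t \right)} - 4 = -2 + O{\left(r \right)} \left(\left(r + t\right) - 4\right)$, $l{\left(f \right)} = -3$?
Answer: $- \frac{1031404}{21} \approx -49115.0$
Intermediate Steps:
$O{\left(M \right)} = \frac{1}{M} + \frac{5}{M^{2}}$
$E{\left(r,t \right)} = 2 + \frac{\left(5 + r\right) \left(-4 + r + t\right)}{r^{2}}$ ($E{\left(r,t \right)} = 4 + \left(-2 + \frac{5 + r}{r^{2}} \left(\left(r + t\right) - 4\right)\right) = 4 + \left(-2 + \frac{5 + r}{r^{2}} \left(-4 + r + t\right)\right) = 4 - \left(2 - \frac{\left(5 + r\right) \left(-4 + r + t\right)}{r^{2}}\right) = 2 + \frac{\left(5 + r\right) \left(-4 + r + t\right)}{r^{2}}$)
$- 1452 \left(E{\left(21,l{\left(6 \right)} \right)} + 31\right) = - 1452 \left(\frac{-20 + 21 + 3 \cdot 21^{2} + 5 \left(-3\right) + 21 \left(-3\right)}{441} + 31\right) = - 1452 \left(\frac{-20 + 21 + 3 \cdot 441 - 15 - 63}{441} + 31\right) = - 1452 \left(\frac{-20 + 21 + 1323 - 15 - 63}{441} + 31\right) = - 1452 \left(\frac{1}{441} \cdot 1246 + 31\right) = - 1452 \left(\frac{178}{63} + 31\right) = \left(-1452\right) \frac{2131}{63} = - \frac{1031404}{21}$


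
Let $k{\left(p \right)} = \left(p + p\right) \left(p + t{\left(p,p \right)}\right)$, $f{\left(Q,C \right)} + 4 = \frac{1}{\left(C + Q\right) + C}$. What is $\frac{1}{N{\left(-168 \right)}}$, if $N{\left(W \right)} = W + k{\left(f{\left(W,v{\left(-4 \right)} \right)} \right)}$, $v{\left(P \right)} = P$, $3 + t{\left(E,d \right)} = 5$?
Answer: $- \frac{15488}{2353119} \approx -0.0065819$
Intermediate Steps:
$t{\left(E,d \right)} = 2$ ($t{\left(E,d \right)} = -3 + 5 = 2$)
$f{\left(Q,C \right)} = -4 + \frac{1}{Q + 2 C}$ ($f{\left(Q,C \right)} = -4 + \frac{1}{\left(C + Q\right) + C} = -4 + \frac{1}{Q + 2 C}$)
$k{\left(p \right)} = 2 p \left(2 + p\right)$ ($k{\left(p \right)} = \left(p + p\right) \left(p + 2\right) = 2 p \left(2 + p\right)$)
$N{\left(W \right)} = W + \frac{2 \left(2 + \frac{33 - 4 W}{-8 + W}\right) \left(33 - 4 W\right)}{-8 + W}$ ($N{\left(W \right)} = W + 2 \frac{1 - -32 - 4 W}{W + 2 \left(-4\right)} \left(2 + \frac{1 - -32 - 4 W}{W + 2 \left(-4\right)}\right) = W + 2 \frac{1 + 32 - 4 W}{W - 8} \left(2 + \frac{1 + 32 - 4 W}{W - 8}\right) = W + 2 \frac{33 - 4 W}{-8 + W} \left(2 + \frac{33 - 4 W}{-8 + W}\right) = W + \frac{2 \left(2 + \frac{33 - 4 W}{-8 + W}\right) \left(33 - 4 W\right)}{-8 + W}$)
$\frac{1}{N{\left(-168 \right)}} = \frac{1}{\frac{1}{64 + \left(-168\right)^{2} - -2688} \left(1122 + \left(-168\right)^{3} - -34272\right)} = \frac{1}{\frac{1}{64 + 28224 + 2688} \left(1122 - 4741632 + 34272\right)} = \frac{1}{\frac{1}{30976} \left(-4706238\right)} = \frac{1}{- \frac{2353119}{15488}} = - \frac{15488}{2353119}$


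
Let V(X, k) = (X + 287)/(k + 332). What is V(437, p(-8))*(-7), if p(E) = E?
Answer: -1267/81 ≈ -15.642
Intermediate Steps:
V(X, k) = (287 + X)/(332 + k)
V(437, p(-8))*(-7) = ((287 + 437)/(332 - 8))*(-7) = (724/324)*(-7) = ((1/324)*724)*(-7) = (181/81)*(-7) = -1267/81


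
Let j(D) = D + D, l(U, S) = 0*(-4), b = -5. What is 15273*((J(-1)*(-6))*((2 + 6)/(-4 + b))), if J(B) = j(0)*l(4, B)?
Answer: 0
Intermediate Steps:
l(U, S) = 0
j(D) = 2*D
J(B) = 0 (J(B) = (2*0)*0 = 0*0 = 0)
15273*((J(-1)*(-6))*((2 + 6)/(-4 + b))) = 15273*((0*(-6))*((2 + 6)/(-4 - 5))) = 15273*(0*(8/(-9))) = 15273*(0*(8*(-⅑))) = 15273*(0*(-8/9)) = 15273*0 = 0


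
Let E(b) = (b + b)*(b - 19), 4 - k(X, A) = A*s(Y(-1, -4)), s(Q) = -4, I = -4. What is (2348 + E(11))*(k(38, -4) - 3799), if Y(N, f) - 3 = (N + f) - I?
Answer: -8277492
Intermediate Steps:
Y(N, f) = 7 + N + f (Y(N, f) = 3 + ((N + f) - 1*(-4)) = 3 + ((N + f) + 4) = 3 + (4 + N + f) = 7 + N + f)
k(X, A) = 4 + 4*A (k(X, A) = 4 - A*(-4) = 4 - (-4)*A = 4 + 4*A)
E(b) = 2*b*(-19 + b) (E(b) = (2*b)*(-19 + b) = 2*b*(-19 + b))
(2348 + E(11))*(k(38, -4) - 3799) = (2348 + 2*11*(-19 + 11))*((4 + 4*(-4)) - 3799) = (2348 + 2*11*(-8))*((4 - 16) - 3799) = (2348 - 176)*(-12 - 3799) = 2172*(-3811) = -8277492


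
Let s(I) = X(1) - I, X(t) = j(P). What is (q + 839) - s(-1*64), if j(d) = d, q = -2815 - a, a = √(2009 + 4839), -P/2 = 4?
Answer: -2032 - 8*√107 ≈ -2114.8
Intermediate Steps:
P = -8 (P = -2*4 = -8)
a = 8*√107 (a = √6848 = 8*√107 ≈ 82.753)
q = -2815 - 8*√107 ≈ -2897.8
X(t) = -8
s(I) = -8 - I
(q + 839) - s(-1*64) = ((-2815 - 8*√107) + 839) - (-8 - (-1)*64) = (-1976 - 8*√107) - (-8 - 1*(-64)) = (-1976 - 8*√107) - (-8 + 64) = (-1976 - 8*√107) - 1*56 = (-1976 - 8*√107) - 56 = -2032 - 8*√107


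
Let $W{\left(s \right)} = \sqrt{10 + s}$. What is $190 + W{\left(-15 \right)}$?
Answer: $190 + i \sqrt{5} \approx 190.0 + 2.2361 i$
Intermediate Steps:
$190 + W{\left(-15 \right)} = 190 + \sqrt{10 - 15} = 190 + \sqrt{-5} = 190 + i \sqrt{5}$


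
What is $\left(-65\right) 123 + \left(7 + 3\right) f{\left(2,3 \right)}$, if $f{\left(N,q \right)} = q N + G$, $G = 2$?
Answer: $-7915$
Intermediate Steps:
$f{\left(N,q \right)} = 2 + N q$ ($f{\left(N,q \right)} = q N + 2 = N q + 2 = 2 + N q$)
$\left(-65\right) 123 + \left(7 + 3\right) f{\left(2,3 \right)} = \left(-65\right) 123 + \left(7 + 3\right) \left(2 + 2 \cdot 3\right) = -7995 + 10 \left(2 + 6\right) = -7995 + 10 \cdot 8 = -7995 + 80 = -7915$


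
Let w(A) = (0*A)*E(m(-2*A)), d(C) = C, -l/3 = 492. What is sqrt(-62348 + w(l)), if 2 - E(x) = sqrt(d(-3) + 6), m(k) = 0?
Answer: 2*I*sqrt(15587) ≈ 249.7*I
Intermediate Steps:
l = -1476 (l = -3*492 = -1476)
E(x) = 2 - sqrt(3) (E(x) = 2 - sqrt(-3 + 6) = 2 - sqrt(3))
w(A) = 0 (w(A) = (0*A)*(2 - sqrt(3)) = 0*(2 - sqrt(3)) = 0)
sqrt(-62348 + w(l)) = sqrt(-62348 + 0) = sqrt(-62348) = 2*I*sqrt(15587)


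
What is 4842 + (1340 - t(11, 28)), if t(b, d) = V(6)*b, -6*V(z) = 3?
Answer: 12375/2 ≈ 6187.5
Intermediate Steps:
V(z) = -½ (V(z) = -⅙*3 = -½)
t(b, d) = -b/2
4842 + (1340 - t(11, 28)) = 4842 + (1340 - (-1)*11/2) = 4842 + (1340 - 1*(-11/2)) = 4842 + (1340 + 11/2) = 4842 + 2691/2 = 12375/2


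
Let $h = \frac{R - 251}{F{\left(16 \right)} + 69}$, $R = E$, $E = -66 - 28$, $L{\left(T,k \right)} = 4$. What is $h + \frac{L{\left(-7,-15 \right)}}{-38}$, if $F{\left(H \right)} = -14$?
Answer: $- \frac{1333}{209} \approx -6.378$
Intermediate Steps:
$E = -94$ ($E = -66 - 28 = -94$)
$R = -94$
$h = - \frac{69}{11}$ ($h = \frac{-94 - 251}{-14 + 69} = - \frac{345}{55} = \left(-345\right) \frac{1}{55} = - \frac{69}{11} \approx -6.2727$)
$h + \frac{L{\left(-7,-15 \right)}}{-38} = - \frac{69}{11} + \frac{4}{-38} = - \frac{69}{11} + 4 \left(- \frac{1}{38}\right) = - \frac{69}{11} - \frac{2}{19} = - \frac{1333}{209}$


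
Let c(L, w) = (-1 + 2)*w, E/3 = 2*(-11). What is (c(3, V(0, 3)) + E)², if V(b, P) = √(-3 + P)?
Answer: 4356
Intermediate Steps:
E = -66 (E = 3*(2*(-11)) = 3*(-22) = -66)
c(L, w) = w (c(L, w) = 1*w = w)
(c(3, V(0, 3)) + E)² = (√(-3 + 3) - 66)² = (√0 - 66)² = (0 - 66)² = (-66)² = 4356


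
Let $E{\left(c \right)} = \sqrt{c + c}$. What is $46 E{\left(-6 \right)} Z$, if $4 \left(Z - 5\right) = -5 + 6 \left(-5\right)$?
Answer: $- 345 i \sqrt{3} \approx - 597.56 i$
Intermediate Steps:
$Z = - \frac{15}{4}$ ($Z = 5 + \frac{-5 + 6 \left(-5\right)}{4} = 5 + \frac{-5 - 30}{4} = 5 + \frac{1}{4} \left(-35\right) = 5 - \frac{35}{4} = - \frac{15}{4} \approx -3.75$)
$E{\left(c \right)} = \sqrt{2} \sqrt{c}$ ($E{\left(c \right)} = \sqrt{2 c} = \sqrt{2} \sqrt{c}$)
$46 E{\left(-6 \right)} Z = 46 \sqrt{2} \sqrt{-6} \left(- \frac{15}{4}\right) = 46 \sqrt{2} i \sqrt{6} \left(- \frac{15}{4}\right) = 46 \cdot 2 i \sqrt{3} \left(- \frac{15}{4}\right) = 92 i \sqrt{3} \left(- \frac{15}{4}\right) = - 345 i \sqrt{3}$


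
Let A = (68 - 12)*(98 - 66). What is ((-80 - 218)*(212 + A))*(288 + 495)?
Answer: -467601336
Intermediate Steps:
A = 1792 (A = 56*32 = 1792)
((-80 - 218)*(212 + A))*(288 + 495) = ((-80 - 218)*(212 + 1792))*(288 + 495) = -298*2004*783 = -597192*783 = -467601336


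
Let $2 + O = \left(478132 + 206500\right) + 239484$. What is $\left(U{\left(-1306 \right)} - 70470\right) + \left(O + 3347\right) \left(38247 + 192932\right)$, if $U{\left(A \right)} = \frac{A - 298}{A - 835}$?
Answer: $\frac{459050602582513}{2141} \approx 2.1441 \cdot 10^{11}$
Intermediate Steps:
$O = 924114$ ($O = -2 + \left(\left(478132 + 206500\right) + 239484\right) = -2 + \left(684632 + 239484\right) = -2 + 924116 = 924114$)
$U{\left(A \right)} = \frac{-298 + A}{-835 + A}$
$\left(U{\left(-1306 \right)} - 70470\right) + \left(O + 3347\right) \left(38247 + 192932\right) = \left(\frac{-298 - 1306}{-835 - 1306} - 70470\right) + \left(924114 + 3347\right) \left(38247 + 192932\right) = \left(\frac{1}{-2141} \left(-1604\right) - 70470\right) + 927461 \cdot 231179 = \left(\left(- \frac{1}{2141}\right) \left(-1604\right) - 70470\right) + 214409506519 = \left(\frac{1604}{2141} - 70470\right) + 214409506519 = - \frac{150874666}{2141} + 214409506519 = \frac{459050602582513}{2141}$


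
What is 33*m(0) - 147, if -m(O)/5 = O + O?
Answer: -147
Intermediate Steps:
m(O) = -10*O (m(O) = -5*(O + O) = -10*O)
33*m(0) - 147 = 33*(-10*0) - 147 = 33*0 - 147 = 0 - 147 = -147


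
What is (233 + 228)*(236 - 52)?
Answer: 84824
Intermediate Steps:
(233 + 228)*(236 - 52) = 461*184 = 84824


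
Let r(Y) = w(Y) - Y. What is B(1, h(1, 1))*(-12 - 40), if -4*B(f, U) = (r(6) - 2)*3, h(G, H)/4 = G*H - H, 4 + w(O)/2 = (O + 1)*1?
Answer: -78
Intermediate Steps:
w(O) = -6 + 2*O (w(O) = -8 + 2*((O + 1)*1) = -8 + 2*((1 + O)*1) = -8 + 2*(1 + O) = -8 + (2 + 2*O) = -6 + 2*O)
r(Y) = -6 + Y (r(Y) = (-6 + 2*Y) - Y = -6 + Y)
h(G, H) = -4*H + 4*G*H (h(G, H) = 4*(G*H - H) = 4*(-H + G*H) = -4*H + 4*G*H)
B(f, U) = 3/2 (B(f, U) = -((-6 + 6) - 2)*3/4 = -(0 - 2)*3/4 = -(-1)*3/2 = -¼*(-6) = 3/2)
B(1, h(1, 1))*(-12 - 40) = 3*(-12 - 40)/2 = (3/2)*(-52) = -78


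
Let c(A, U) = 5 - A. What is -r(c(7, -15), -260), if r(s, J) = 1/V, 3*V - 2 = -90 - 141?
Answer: 3/229 ≈ 0.013100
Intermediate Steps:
V = -229/3 (V = ⅔ + (-90 - 141)/3 = ⅔ + (⅓)*(-231) = ⅔ - 77 = -229/3 ≈ -76.333)
r(s, J) = -3/229 (r(s, J) = 1/(-229/3) = -3/229)
-r(c(7, -15), -260) = -1*(-3/229) = 3/229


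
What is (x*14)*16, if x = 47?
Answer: 10528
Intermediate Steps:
(x*14)*16 = (47*14)*16 = 658*16 = 10528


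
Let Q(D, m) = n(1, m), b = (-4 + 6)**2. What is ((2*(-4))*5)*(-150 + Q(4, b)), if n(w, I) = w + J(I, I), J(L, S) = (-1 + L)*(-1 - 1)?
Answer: 6200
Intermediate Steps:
b = 4 (b = 2**2 = 4)
J(L, S) = 2 - 2*L (J(L, S) = (-1 + L)*(-2) = 2 - 2*L)
n(w, I) = 2 + w - 2*I (n(w, I) = w + (2 - 2*I) = 2 + w - 2*I)
Q(D, m) = 3 - 2*m (Q(D, m) = 2 + 1 - 2*m = 3 - 2*m)
((2*(-4))*5)*(-150 + Q(4, b)) = ((2*(-4))*5)*(-150 + (3 - 2*4)) = (-8*5)*(-150 + (3 - 8)) = -40*(-150 - 5) = -40*(-155) = 6200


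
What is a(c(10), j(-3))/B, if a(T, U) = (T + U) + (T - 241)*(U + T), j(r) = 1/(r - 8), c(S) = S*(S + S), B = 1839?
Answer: -29320/6743 ≈ -4.3482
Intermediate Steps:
c(S) = 2*S**2 (c(S) = S*(2*S) = 2*S**2)
j(r) = 1/(-8 + r)
a(T, U) = T + U + (-241 + T)*(T + U) (a(T, U) = (T + U) + (-241 + T)*(T + U) = T + U + (-241 + T)*(T + U))
a(c(10), j(-3))/B = ((2*10**2)**2 - 480*10**2 - 240/(-8 - 3) + (2*10**2)/(-8 - 3))/1839 = ((2*100)**2 - 480*100 - 240/(-11) + (2*100)/(-11))*(1/1839) = (200**2 - 240*200 - 240*(-1/11) + 200*(-1/11))*(1/1839) = (40000 - 48000 + 240/11 - 200/11)*(1/1839) = -87960/11*1/1839 = -29320/6743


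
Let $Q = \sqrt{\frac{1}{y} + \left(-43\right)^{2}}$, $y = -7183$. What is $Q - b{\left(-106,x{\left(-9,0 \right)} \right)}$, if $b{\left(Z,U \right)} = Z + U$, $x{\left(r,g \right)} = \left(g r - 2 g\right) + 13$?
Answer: $93 + \frac{\sqrt{95400051978}}{7183} \approx 136.0$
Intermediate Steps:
$x{\left(r,g \right)} = 13 - 2 g + g r$ ($x{\left(r,g \right)} = \left(- 2 g + g r\right) + 13 = 13 - 2 g + g r$)
$Q = \frac{\sqrt{95400051978}}{7183}$ ($Q = \sqrt{\frac{1}{-7183} + \left(-43\right)^{2}} = \sqrt{- \frac{1}{7183} + 1849} = \sqrt{\frac{13281366}{7183}} = \frac{\sqrt{95400051978}}{7183} \approx 43.0$)
$b{\left(Z,U \right)} = U + Z$
$Q - b{\left(-106,x{\left(-9,0 \right)} \right)} = \frac{\sqrt{95400051978}}{7183} - \left(\left(13 - 0 + 0 \left(-9\right)\right) - 106\right) = \frac{\sqrt{95400051978}}{7183} - \left(\left(13 + 0 + 0\right) - 106\right) = \frac{\sqrt{95400051978}}{7183} - \left(13 - 106\right) = \frac{\sqrt{95400051978}}{7183} - -93 = \frac{\sqrt{95400051978}}{7183} + 93 = 93 + \frac{\sqrt{95400051978}}{7183}$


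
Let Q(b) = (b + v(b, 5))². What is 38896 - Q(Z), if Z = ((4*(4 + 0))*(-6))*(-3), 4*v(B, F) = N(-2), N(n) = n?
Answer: -175041/4 ≈ -43760.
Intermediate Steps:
v(B, F) = -½ (v(B, F) = (¼)*(-2) = -½)
Z = 288 (Z = ((4*4)*(-6))*(-3) = (16*(-6))*(-3) = -96*(-3) = 288)
Q(b) = (-½ + b)² (Q(b) = (b - ½)² = (-½ + b)²)
38896 - Q(Z) = 38896 - (-1 + 2*288)²/4 = 38896 - (-1 + 576)²/4 = 38896 - 575²/4 = 38896 - 330625/4 = -175041/4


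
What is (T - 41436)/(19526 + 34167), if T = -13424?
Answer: -54860/53693 ≈ -1.0217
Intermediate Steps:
(T - 41436)/(19526 + 34167) = (-13424 - 41436)/(19526 + 34167) = -54860/53693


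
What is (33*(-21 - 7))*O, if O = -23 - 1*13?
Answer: 33264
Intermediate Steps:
O = -36 (O = -23 - 13 = -36)
(33*(-21 - 7))*O = (33*(-21 - 7))*(-36) = (33*(-28))*(-36) = -924*(-36) = 33264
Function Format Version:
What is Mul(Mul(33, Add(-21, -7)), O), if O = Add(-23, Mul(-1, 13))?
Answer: 33264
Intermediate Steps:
O = -36 (O = Add(-23, -13) = -36)
Mul(Mul(33, Add(-21, -7)), O) = Mul(Mul(33, Add(-21, -7)), -36) = Mul(Mul(33, -28), -36) = Mul(-924, -36) = 33264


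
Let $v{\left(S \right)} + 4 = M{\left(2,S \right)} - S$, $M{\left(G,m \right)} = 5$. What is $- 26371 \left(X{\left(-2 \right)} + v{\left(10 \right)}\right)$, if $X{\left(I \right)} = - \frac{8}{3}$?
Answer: $\frac{922985}{3} \approx 3.0766 \cdot 10^{5}$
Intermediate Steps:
$X{\left(I \right)} = - \frac{8}{3}$ ($X{\left(I \right)} = \left(-8\right) \frac{1}{3} = - \frac{8}{3}$)
$v{\left(S \right)} = 1 - S$ ($v{\left(S \right)} = -4 - \left(-5 + S\right) = 1 - S$)
$- 26371 \left(X{\left(-2 \right)} + v{\left(10 \right)}\right) = - 26371 \left(- \frac{8}{3} + \left(1 - 10\right)\right) = - 26371 \left(- \frac{8}{3} - 9\right) = \left(-26371\right) \left(- \frac{35}{3}\right) = \frac{922985}{3}$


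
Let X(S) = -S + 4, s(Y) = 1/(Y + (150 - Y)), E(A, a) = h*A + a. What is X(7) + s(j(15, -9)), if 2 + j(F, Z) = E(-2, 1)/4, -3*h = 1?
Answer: -449/150 ≈ -2.9933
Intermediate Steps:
h = -⅓ (h = -⅓*1 = -⅓ ≈ -0.33333)
E(A, a) = a - A/3 (E(A, a) = -A/3 + a = a - A/3)
j(F, Z) = -19/12 (j(F, Z) = -2 + (1 - ⅓*(-2))/4 = -2 + (1 + ⅔)*(¼) = -2 + (5/3)*(¼) = -2 + 5/12 = -19/12)
s(Y) = 1/150
X(S) = 4 - S
X(7) + s(j(15, -9)) = (4 - 1*7) + 1/150 = (4 - 7) + 1/150 = -3 + 1/150 = -449/150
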